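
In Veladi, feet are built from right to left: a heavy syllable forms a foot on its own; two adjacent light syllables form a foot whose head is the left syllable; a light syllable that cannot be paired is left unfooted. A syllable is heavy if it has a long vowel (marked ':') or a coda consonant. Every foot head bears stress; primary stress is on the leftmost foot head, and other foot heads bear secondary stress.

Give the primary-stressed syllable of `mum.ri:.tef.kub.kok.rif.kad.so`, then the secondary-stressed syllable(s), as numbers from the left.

primary 1, secondary 2, 3, 4, 5, 6, 7

Weights: 1 mum H, 2 ri: H, 3 tef H, 4 kub H, 5 kok H, 6 rif H, 7 kad H, 8 so L.
Parse right to left (heavy = foot alone; LL = one foot; stranded L unfooted): (ˈmum) (ˈri:) (ˈtef) (ˈkub) (ˈkok) (ˈrif) (ˈkad) so.
Foot heads: 1, 2, 3, 4, 5, 6, 7.
Primary stress on the leftmost head = syllable 1.
Secondary stress on 2, 3, 4, 5, 6, 7: ˈmum.ˌri:.ˌtef.ˌkub.ˌkok.ˌrif.ˌkad.so.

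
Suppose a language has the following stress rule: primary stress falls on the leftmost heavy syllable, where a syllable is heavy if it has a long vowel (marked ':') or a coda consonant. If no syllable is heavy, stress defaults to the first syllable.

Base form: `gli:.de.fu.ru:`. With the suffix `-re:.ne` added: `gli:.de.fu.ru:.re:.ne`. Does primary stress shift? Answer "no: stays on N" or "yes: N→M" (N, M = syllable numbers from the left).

Base `gli:.de.fu.ru:` (4 syllables):
  Weights: 1 gli: H, 2 de L, 3 fu L, 4 ru: H.
  Heavy syllables in the domain: 1, 4. The leftmost is syllable 1 (gli:).
  → primary stress on syllable 1.
Suffixed `gli:.de.fu.ru:.re:.ne` (6 syllables):
  Weights: 1 gli: H, 2 de L, 3 fu L, 4 ru: H, 5 re: H, 6 ne L.
  Heavy syllables in the domain: 1, 4, 5. The leftmost is syllable 1 (gli:).
  → primary stress on syllable 1.

no: stays on 1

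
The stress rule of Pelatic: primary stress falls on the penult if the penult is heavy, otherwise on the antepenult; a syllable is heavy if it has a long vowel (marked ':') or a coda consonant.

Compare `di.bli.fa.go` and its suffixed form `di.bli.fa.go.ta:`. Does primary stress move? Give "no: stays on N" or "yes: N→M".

yes: 2→3

Base `di.bli.fa.go` (4 syllables):
  Weights: 2 bli L, 3 fa L, 4 go L.
  The penult (syllable 3, fa) is light, so stress falls on the antepenult (syllable 2, bli).
  → primary stress on syllable 2.
Suffixed `di.bli.fa.go.ta:` (5 syllables):
  Weights: 3 fa L, 4 go L, 5 ta: H.
  The penult (syllable 4, go) is light, so stress falls on the antepenult (syllable 3, fa).
  → primary stress on syllable 3.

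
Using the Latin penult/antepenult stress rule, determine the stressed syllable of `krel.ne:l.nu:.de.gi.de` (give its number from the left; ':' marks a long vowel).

4

Classical Latin: stress the penult if heavy (long vowel or closed), else the antepenult.
Weights: 4 de L, 5 gi L, 6 de L.
The penult (syllable 5, gi) is light, so stress falls on the antepenult (syllable 4, de).
Stress on syllable 4: krel.ne:l.nu:.ˈde.gi.de.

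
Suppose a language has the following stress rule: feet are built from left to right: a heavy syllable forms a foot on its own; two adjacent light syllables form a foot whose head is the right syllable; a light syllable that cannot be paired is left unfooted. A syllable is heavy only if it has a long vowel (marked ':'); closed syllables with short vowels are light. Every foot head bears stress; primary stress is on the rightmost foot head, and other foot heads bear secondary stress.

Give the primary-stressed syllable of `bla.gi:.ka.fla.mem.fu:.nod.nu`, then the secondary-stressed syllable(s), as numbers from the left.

Weights: 1 bla L, 2 gi: H, 3 ka L, 4 fla L, 5 mem L, 6 fu: H, 7 nod L, 8 nu L.
Parse left to right (heavy = foot alone; LL = one foot; stranded L unfooted): bla (ˈgi:) (ka.ˈfla) mem (ˈfu:) (nod.ˈnu).
Foot heads: 2, 4, 6, 8.
Primary stress on the rightmost head = syllable 8.
Secondary stress on 2, 4, 6: bla.ˌgi:.ka.ˌfla.mem.ˌfu:.nod.ˈnu.

primary 8, secondary 2, 4, 6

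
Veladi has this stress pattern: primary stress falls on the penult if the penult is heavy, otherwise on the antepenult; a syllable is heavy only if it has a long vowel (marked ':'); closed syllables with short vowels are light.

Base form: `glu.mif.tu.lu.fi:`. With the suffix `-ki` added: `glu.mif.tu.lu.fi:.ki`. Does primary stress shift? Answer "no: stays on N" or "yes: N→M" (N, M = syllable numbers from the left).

Base `glu.mif.tu.lu.fi:` (5 syllables):
  Weights: 3 tu L, 4 lu L, 5 fi: H.
  The penult (syllable 4, lu) is light, so stress falls on the antepenult (syllable 3, tu).
  → primary stress on syllable 3.
Suffixed `glu.mif.tu.lu.fi:.ki` (6 syllables):
  Weights: 4 lu L, 5 fi: H, 6 ki L.
  The penult (syllable 5, fi:) is heavy, so it takes stress.
  → primary stress on syllable 5.

yes: 3→5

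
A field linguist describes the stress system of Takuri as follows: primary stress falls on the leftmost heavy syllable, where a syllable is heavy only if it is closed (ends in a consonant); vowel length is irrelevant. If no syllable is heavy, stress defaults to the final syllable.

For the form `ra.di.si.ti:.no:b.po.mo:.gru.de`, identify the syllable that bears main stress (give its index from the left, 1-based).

5

Weights: 1 ra L, 2 di L, 3 si L, 4 ti: L, 5 no:b H, 6 po L, 7 mo: L, 8 gru L, 9 de L.
Heavy syllables in the domain: 5. The leftmost is syllable 5 (no:b).
Primary stress: syllable 5 → ra.di.si.ti:.ˈno:b.po.mo:.gru.de.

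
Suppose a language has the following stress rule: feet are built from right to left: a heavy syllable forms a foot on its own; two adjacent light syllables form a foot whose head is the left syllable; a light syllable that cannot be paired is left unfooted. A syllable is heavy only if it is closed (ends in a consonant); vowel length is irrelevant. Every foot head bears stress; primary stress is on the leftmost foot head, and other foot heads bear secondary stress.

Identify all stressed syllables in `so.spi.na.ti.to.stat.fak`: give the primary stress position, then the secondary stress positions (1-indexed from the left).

Weights: 1 so L, 2 spi L, 3 na L, 4 ti L, 5 to L, 6 stat H, 7 fak H.
Parse right to left (heavy = foot alone; LL = one foot; stranded L unfooted): so (ˈspi.na) (ˈti.to) (ˈstat) (ˈfak).
Foot heads: 2, 4, 6, 7.
Primary stress on the leftmost head = syllable 2.
Secondary stress on 4, 6, 7: so.ˈspi.na.ˌti.to.ˌstat.ˌfak.

primary 2, secondary 4, 6, 7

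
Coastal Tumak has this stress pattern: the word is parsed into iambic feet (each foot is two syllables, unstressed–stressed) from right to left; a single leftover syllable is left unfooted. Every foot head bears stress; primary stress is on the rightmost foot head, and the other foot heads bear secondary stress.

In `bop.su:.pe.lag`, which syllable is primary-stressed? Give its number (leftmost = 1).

4

Parse right to left into iambic (σˈσ) feet: (bop.ˈsu:) (pe.ˈlag).
Foot heads (stressed positions): 2, 4.
End Rule Rightmost: primary stress on the rightmost head = syllable 4.
Primary stress: syllable 4 → bop.su:.pe.ˈlag.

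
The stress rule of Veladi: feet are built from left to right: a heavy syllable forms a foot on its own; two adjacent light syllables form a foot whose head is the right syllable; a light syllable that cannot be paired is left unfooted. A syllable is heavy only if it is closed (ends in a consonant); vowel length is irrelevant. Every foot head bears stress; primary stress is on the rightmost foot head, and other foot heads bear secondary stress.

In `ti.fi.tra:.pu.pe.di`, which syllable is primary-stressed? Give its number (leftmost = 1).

Weights: 1 ti L, 2 fi L, 3 tra: L, 4 pu L, 5 pe L, 6 di L.
Parse left to right (heavy = foot alone; LL = one foot; stranded L unfooted): (ti.ˈfi) (tra:.ˈpu) (pe.ˈdi).
Foot heads: 2, 4, 6.
Primary stress on the rightmost head = syllable 6.
Primary stress: syllable 6 → ti.fi.tra:.pu.pe.ˈdi.

6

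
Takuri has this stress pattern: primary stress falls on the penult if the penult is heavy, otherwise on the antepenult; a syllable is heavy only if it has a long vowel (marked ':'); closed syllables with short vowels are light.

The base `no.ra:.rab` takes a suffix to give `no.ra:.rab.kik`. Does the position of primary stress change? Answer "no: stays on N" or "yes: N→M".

Base `no.ra:.rab` (3 syllables):
  Weights: 1 no L, 2 ra: H, 3 rab L.
  The penult (syllable 2, ra:) is heavy, so it takes stress.
  → primary stress on syllable 2.
Suffixed `no.ra:.rab.kik` (4 syllables):
  Weights: 2 ra: H, 3 rab L, 4 kik L.
  The penult (syllable 3, rab) is light, so stress falls on the antepenult (syllable 2, ra:).
  → primary stress on syllable 2.

no: stays on 2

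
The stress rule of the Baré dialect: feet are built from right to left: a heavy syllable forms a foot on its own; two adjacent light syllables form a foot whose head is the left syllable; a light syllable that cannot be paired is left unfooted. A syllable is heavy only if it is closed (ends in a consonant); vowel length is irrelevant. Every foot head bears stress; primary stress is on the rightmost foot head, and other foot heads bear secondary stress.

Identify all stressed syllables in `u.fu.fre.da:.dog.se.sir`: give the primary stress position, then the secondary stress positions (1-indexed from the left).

Weights: 1 u L, 2 fu L, 3 fre L, 4 da: L, 5 dog H, 6 se L, 7 sir H.
Parse right to left (heavy = foot alone; LL = one foot; stranded L unfooted): (ˈu.fu) (ˈfre.da:) (ˈdog) se (ˈsir).
Foot heads: 1, 3, 5, 7.
Primary stress on the rightmost head = syllable 7.
Secondary stress on 1, 3, 5: ˌu.fu.ˌfre.da:.ˌdog.se.ˈsir.

primary 7, secondary 1, 3, 5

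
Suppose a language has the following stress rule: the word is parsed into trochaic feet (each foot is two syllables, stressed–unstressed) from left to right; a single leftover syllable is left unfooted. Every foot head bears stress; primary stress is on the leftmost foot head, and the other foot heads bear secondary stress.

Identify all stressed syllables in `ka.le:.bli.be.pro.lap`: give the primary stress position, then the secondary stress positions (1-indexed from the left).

Parse left to right into trochaic (ˈσσ) feet: (ˈka.le:) (ˈbli.be) (ˈpro.lap).
Foot heads (stressed positions): 1, 3, 5.
End Rule Leftmost: primary stress on the leftmost head = syllable 1.
Secondary stress on 3, 5: ˈka.le:.ˌbli.be.ˌpro.lap.

primary 1, secondary 3, 5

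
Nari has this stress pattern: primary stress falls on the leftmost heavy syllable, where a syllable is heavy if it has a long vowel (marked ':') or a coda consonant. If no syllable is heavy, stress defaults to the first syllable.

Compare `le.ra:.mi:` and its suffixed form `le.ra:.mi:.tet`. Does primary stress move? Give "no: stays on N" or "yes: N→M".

Base `le.ra:.mi:` (3 syllables):
  Weights: 1 le L, 2 ra: H, 3 mi: H.
  Heavy syllables in the domain: 2, 3. The leftmost is syllable 2 (ra:).
  → primary stress on syllable 2.
Suffixed `le.ra:.mi:.tet` (4 syllables):
  Weights: 1 le L, 2 ra: H, 3 mi: H, 4 tet H.
  Heavy syllables in the domain: 2, 3, 4. The leftmost is syllable 2 (ra:).
  → primary stress on syllable 2.

no: stays on 2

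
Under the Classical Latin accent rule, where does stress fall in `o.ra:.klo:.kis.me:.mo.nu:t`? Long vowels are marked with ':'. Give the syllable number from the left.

5

Classical Latin: stress the penult if heavy (long vowel or closed), else the antepenult.
Weights: 5 me: H, 6 mo L, 7 nu:t H.
The penult (syllable 6, mo) is light, so stress falls on the antepenult (syllable 5, me:).
Stress on syllable 5: o.ra:.klo:.kis.ˈme:.mo.nu:t.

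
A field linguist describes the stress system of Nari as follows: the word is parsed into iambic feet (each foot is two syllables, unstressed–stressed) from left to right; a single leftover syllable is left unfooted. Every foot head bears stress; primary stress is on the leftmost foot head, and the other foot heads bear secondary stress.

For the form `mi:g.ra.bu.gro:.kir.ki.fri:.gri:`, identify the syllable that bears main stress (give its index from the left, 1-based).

2

Parse left to right into iambic (σˈσ) feet: (mi:g.ˈra) (bu.ˈgro:) (kir.ˈki) (fri:.ˈgri:).
Foot heads (stressed positions): 2, 4, 6, 8.
End Rule Leftmost: primary stress on the leftmost head = syllable 2.
Primary stress: syllable 2 → mi:g.ˈra.bu.gro:.kir.ki.fri:.gri:.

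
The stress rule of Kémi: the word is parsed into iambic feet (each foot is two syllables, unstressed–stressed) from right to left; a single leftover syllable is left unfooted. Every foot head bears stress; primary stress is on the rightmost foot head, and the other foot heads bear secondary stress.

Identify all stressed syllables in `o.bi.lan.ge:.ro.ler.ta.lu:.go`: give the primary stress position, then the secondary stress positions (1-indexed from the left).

primary 9, secondary 3, 5, 7

Parse right to left into iambic (σˈσ) feet: o (bi.ˈlan) (ge:.ˈro) (ler.ˈta) (lu:.ˈgo). Syllable 1 is left unfooted.
Foot heads (stressed positions): 3, 5, 7, 9.
End Rule Rightmost: primary stress on the rightmost head = syllable 9.
Secondary stress on 3, 5, 7: o.bi.ˌlan.ge:.ˌro.ler.ˌta.lu:.ˈgo.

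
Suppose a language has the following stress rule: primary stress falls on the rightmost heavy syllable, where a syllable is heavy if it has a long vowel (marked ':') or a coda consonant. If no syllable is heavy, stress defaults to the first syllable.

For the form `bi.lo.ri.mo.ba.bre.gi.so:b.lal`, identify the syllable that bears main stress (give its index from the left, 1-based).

9

Weights: 1 bi L, 2 lo L, 3 ri L, 4 mo L, 5 ba L, 6 bre L, 7 gi L, 8 so:b H, 9 lal H.
Heavy syllables in the domain: 8, 9. The rightmost is syllable 9 (lal).
Primary stress: syllable 9 → bi.lo.ri.mo.ba.bre.gi.so:b.ˈlal.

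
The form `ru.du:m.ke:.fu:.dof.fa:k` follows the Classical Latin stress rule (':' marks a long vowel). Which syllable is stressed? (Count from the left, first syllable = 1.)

5

Classical Latin: stress the penult if heavy (long vowel or closed), else the antepenult.
Weights: 4 fu: H, 5 dof H, 6 fa:k H.
The penult (syllable 5, dof) is heavy, so it takes stress.
Stress on syllable 5: ru.du:m.ke:.fu:.ˈdof.fa:k.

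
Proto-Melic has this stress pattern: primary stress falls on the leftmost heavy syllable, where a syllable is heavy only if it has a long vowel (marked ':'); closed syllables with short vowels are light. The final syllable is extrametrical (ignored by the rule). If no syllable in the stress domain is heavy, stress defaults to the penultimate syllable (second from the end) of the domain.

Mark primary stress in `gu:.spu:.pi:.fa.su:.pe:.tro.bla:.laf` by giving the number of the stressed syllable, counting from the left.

1

The final syllable (9, laf) is extrametrical; the stress domain is syllables 1–8.
Weights: 1 gu: H, 2 spu: H, 3 pi: H, 4 fa L, 5 su: H, 6 pe: H, 7 tro L, 8 bla: H.
Heavy syllables in the domain: 1, 2, 3, 5, 6, 8. The leftmost is syllable 1 (gu:).
Primary stress: syllable 1 → ˈgu:.spu:.pi:.fa.su:.pe:.tro.bla:.laf.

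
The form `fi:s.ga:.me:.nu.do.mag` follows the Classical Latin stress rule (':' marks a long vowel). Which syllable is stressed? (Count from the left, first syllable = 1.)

Classical Latin: stress the penult if heavy (long vowel or closed), else the antepenult.
Weights: 4 nu L, 5 do L, 6 mag H.
The penult (syllable 5, do) is light, so stress falls on the antepenult (syllable 4, nu).
Stress on syllable 4: fi:s.ga:.me:.ˈnu.do.mag.

4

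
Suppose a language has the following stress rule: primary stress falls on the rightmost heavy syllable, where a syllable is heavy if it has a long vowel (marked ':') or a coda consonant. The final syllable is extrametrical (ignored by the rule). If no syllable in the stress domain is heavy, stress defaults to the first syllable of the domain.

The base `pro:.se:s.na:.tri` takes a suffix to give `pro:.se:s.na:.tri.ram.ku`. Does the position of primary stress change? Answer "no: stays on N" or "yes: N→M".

Base `pro:.se:s.na:.tri` (4 syllables):
  The final syllable (4, tri) is extrametrical; the stress domain is syllables 1–3.
  Weights: 1 pro: H, 2 se:s H, 3 na: H.
  Heavy syllables in the domain: 1, 2, 3. The rightmost is syllable 3 (na:).
  → primary stress on syllable 3.
Suffixed `pro:.se:s.na:.tri.ram.ku` (6 syllables):
  The final syllable (6, ku) is extrametrical; the stress domain is syllables 1–5.
  Weights: 1 pro: H, 2 se:s H, 3 na: H, 4 tri L, 5 ram H.
  Heavy syllables in the domain: 1, 2, 3, 5. The rightmost is syllable 5 (ram).
  → primary stress on syllable 5.

yes: 3→5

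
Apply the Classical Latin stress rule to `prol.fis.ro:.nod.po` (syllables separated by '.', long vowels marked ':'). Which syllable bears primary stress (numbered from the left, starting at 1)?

4

Classical Latin: stress the penult if heavy (long vowel or closed), else the antepenult.
Weights: 3 ro: H, 4 nod H, 5 po L.
The penult (syllable 4, nod) is heavy, so it takes stress.
Stress on syllable 4: prol.fis.ro:.ˈnod.po.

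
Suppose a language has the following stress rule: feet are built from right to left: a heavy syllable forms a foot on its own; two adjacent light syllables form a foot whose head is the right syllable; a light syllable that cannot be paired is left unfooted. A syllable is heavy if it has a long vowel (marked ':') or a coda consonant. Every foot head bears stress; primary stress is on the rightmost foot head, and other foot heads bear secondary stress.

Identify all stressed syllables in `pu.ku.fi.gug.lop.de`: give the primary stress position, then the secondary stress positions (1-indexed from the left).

Weights: 1 pu L, 2 ku L, 3 fi L, 4 gug H, 5 lop H, 6 de L.
Parse right to left (heavy = foot alone; LL = one foot; stranded L unfooted): pu (ku.ˈfi) (ˈgug) (ˈlop) de.
Foot heads: 3, 4, 5.
Primary stress on the rightmost head = syllable 5.
Secondary stress on 3, 4: pu.ku.ˌfi.ˌgug.ˈlop.de.

primary 5, secondary 3, 4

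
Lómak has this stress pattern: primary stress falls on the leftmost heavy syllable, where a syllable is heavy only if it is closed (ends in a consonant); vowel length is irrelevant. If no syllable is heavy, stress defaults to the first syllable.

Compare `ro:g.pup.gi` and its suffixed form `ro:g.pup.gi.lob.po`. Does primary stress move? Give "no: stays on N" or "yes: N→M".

no: stays on 1

Base `ro:g.pup.gi` (3 syllables):
  Weights: 1 ro:g H, 2 pup H, 3 gi L.
  Heavy syllables in the domain: 1, 2. The leftmost is syllable 1 (ro:g).
  → primary stress on syllable 1.
Suffixed `ro:g.pup.gi.lob.po` (5 syllables):
  Weights: 1 ro:g H, 2 pup H, 3 gi L, 4 lob H, 5 po L.
  Heavy syllables in the domain: 1, 2, 4. The leftmost is syllable 1 (ro:g).
  → primary stress on syllable 1.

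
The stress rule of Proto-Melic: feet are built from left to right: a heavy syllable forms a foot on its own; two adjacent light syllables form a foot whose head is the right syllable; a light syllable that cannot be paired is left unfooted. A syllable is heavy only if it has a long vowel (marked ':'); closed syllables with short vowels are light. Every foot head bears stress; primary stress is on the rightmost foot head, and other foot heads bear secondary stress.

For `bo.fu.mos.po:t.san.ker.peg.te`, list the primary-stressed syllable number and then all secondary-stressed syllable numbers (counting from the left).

primary 8, secondary 2, 4, 6

Weights: 1 bo L, 2 fu L, 3 mos L, 4 po:t H, 5 san L, 6 ker L, 7 peg L, 8 te L.
Parse left to right (heavy = foot alone; LL = one foot; stranded L unfooted): (bo.ˈfu) mos (ˈpo:t) (san.ˈker) (peg.ˈte).
Foot heads: 2, 4, 6, 8.
Primary stress on the rightmost head = syllable 8.
Secondary stress on 2, 4, 6: bo.ˌfu.mos.ˌpo:t.san.ˌker.peg.ˈte.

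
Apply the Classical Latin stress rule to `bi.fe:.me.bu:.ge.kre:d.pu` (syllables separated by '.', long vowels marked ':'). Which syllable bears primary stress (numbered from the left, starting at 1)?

Classical Latin: stress the penult if heavy (long vowel or closed), else the antepenult.
Weights: 5 ge L, 6 kre:d H, 7 pu L.
The penult (syllable 6, kre:d) is heavy, so it takes stress.
Stress on syllable 6: bi.fe:.me.bu:.ge.ˈkre:d.pu.

6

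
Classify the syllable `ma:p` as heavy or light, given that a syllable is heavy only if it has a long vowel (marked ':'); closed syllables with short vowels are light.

`ma:p`: long vowel, closed (coda /p/). Long vowel → heavy.

heavy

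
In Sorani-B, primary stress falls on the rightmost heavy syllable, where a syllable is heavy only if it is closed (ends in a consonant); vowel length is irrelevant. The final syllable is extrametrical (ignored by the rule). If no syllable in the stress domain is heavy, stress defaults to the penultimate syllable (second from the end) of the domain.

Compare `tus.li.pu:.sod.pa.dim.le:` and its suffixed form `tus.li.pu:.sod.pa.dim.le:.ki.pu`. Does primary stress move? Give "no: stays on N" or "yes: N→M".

no: stays on 6

Base `tus.li.pu:.sod.pa.dim.le:` (7 syllables):
  The final syllable (7, le:) is extrametrical; the stress domain is syllables 1–6.
  Weights: 1 tus H, 2 li L, 3 pu: L, 4 sod H, 5 pa L, 6 dim H.
  Heavy syllables in the domain: 1, 4, 6. The rightmost is syllable 6 (dim).
  → primary stress on syllable 6.
Suffixed `tus.li.pu:.sod.pa.dim.le:.ki.pu` (9 syllables):
  The final syllable (9, pu) is extrametrical; the stress domain is syllables 1–8.
  Weights: 1 tus H, 2 li L, 3 pu: L, 4 sod H, 5 pa L, 6 dim H, 7 le: L, 8 ki L.
  Heavy syllables in the domain: 1, 4, 6. The rightmost is syllable 6 (dim).
  → primary stress on syllable 6.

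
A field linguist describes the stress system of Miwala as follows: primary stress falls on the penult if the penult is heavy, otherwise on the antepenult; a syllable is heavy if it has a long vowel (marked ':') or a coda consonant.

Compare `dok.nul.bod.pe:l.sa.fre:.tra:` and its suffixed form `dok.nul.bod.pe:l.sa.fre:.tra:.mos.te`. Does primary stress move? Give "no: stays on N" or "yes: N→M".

Base `dok.nul.bod.pe:l.sa.fre:.tra:` (7 syllables):
  Weights: 5 sa L, 6 fre: H, 7 tra: H.
  The penult (syllable 6, fre:) is heavy, so it takes stress.
  → primary stress on syllable 6.
Suffixed `dok.nul.bod.pe:l.sa.fre:.tra:.mos.te` (9 syllables):
  Weights: 7 tra: H, 8 mos H, 9 te L.
  The penult (syllable 8, mos) is heavy, so it takes stress.
  → primary stress on syllable 8.

yes: 6→8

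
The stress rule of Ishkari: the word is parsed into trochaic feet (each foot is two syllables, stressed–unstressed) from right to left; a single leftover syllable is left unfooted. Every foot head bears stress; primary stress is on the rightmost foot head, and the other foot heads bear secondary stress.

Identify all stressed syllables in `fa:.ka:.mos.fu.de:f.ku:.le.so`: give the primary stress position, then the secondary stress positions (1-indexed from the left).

Parse right to left into trochaic (ˈσσ) feet: (ˈfa:.ka:) (ˈmos.fu) (ˈde:f.ku:) (ˈle.so).
Foot heads (stressed positions): 1, 3, 5, 7.
End Rule Rightmost: primary stress on the rightmost head = syllable 7.
Secondary stress on 1, 3, 5: ˌfa:.ka:.ˌmos.fu.ˌde:f.ku:.ˈle.so.

primary 7, secondary 1, 3, 5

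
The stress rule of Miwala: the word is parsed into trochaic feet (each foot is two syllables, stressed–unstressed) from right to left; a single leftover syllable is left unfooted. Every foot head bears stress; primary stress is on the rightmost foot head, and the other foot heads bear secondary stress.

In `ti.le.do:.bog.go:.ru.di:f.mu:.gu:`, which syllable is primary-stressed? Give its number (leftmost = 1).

Parse right to left into trochaic (ˈσσ) feet: ti (ˈle.do:) (ˈbog.go:) (ˈru.di:f) (ˈmu:.gu:). Syllable 1 is left unfooted.
Foot heads (stressed positions): 2, 4, 6, 8.
End Rule Rightmost: primary stress on the rightmost head = syllable 8.
Primary stress: syllable 8 → ti.le.do:.bog.go:.ru.di:f.ˈmu:.gu:.

8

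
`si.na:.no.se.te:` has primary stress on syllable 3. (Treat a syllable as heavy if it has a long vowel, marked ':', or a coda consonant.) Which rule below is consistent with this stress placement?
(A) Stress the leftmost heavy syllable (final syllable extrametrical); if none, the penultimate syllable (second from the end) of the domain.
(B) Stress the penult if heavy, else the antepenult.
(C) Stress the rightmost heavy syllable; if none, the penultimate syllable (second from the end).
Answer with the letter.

Rule A → syllable 2 (observed: 3).
Rule B → syllable 3 ✓.
Rule C → syllable 5 (observed: 3).

B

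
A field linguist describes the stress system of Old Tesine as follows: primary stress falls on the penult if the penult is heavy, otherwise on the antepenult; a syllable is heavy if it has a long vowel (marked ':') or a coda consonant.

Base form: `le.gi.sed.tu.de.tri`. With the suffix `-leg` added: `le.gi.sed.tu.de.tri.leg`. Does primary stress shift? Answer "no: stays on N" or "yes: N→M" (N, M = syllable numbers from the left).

Base `le.gi.sed.tu.de.tri` (6 syllables):
  Weights: 4 tu L, 5 de L, 6 tri L.
  The penult (syllable 5, de) is light, so stress falls on the antepenult (syllable 4, tu).
  → primary stress on syllable 4.
Suffixed `le.gi.sed.tu.de.tri.leg` (7 syllables):
  Weights: 5 de L, 6 tri L, 7 leg H.
  The penult (syllable 6, tri) is light, so stress falls on the antepenult (syllable 5, de).
  → primary stress on syllable 5.

yes: 4→5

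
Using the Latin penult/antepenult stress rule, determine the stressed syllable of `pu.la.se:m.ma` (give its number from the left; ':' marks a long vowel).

Classical Latin: stress the penult if heavy (long vowel or closed), else the antepenult.
Weights: 2 la L, 3 se:m H, 4 ma L.
The penult (syllable 3, se:m) is heavy, so it takes stress.
Stress on syllable 3: pu.la.ˈse:m.ma.

3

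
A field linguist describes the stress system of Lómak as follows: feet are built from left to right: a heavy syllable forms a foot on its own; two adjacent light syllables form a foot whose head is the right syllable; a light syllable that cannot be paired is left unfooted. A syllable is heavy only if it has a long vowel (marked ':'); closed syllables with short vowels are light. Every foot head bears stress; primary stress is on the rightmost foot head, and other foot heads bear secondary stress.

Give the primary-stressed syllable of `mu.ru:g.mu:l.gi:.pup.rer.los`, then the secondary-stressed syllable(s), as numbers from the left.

Weights: 1 mu L, 2 ru:g H, 3 mu:l H, 4 gi: H, 5 pup L, 6 rer L, 7 los L.
Parse left to right (heavy = foot alone; LL = one foot; stranded L unfooted): mu (ˈru:g) (ˈmu:l) (ˈgi:) (pup.ˈrer) los.
Foot heads: 2, 3, 4, 6.
Primary stress on the rightmost head = syllable 6.
Secondary stress on 2, 3, 4: mu.ˌru:g.ˌmu:l.ˌgi:.pup.ˈrer.los.

primary 6, secondary 2, 3, 4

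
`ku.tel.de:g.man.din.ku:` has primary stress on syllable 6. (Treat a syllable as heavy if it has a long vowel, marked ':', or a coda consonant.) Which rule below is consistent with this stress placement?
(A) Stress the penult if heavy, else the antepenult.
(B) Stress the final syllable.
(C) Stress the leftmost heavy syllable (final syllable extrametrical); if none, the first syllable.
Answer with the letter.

Rule A → syllable 5 (observed: 6).
Rule B → syllable 6 ✓.
Rule C → syllable 2 (observed: 6).

B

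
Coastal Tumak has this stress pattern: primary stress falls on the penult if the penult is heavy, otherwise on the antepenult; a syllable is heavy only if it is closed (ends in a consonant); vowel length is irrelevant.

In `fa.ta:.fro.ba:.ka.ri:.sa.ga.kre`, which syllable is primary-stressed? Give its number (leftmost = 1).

7

Weights: 7 sa L, 8 ga L, 9 kre L.
The penult (syllable 8, ga) is light, so stress falls on the antepenult (syllable 7, sa).
Primary stress: syllable 7 → fa.ta:.fro.ba:.ka.ri:.ˈsa.ga.kre.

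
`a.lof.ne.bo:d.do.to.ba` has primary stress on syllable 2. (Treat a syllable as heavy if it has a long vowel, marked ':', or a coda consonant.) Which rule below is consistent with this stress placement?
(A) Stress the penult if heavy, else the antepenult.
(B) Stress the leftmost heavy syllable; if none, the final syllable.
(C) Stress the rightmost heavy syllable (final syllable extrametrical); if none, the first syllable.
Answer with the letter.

Rule A → syllable 5 (observed: 2).
Rule B → syllable 2 ✓.
Rule C → syllable 4 (observed: 2).

B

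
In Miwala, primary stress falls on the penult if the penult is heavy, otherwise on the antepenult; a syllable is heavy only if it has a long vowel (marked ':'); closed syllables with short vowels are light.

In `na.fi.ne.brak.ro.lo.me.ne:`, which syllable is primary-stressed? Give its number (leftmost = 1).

6

Weights: 6 lo L, 7 me L, 8 ne: H.
The penult (syllable 7, me) is light, so stress falls on the antepenult (syllable 6, lo).
Primary stress: syllable 6 → na.fi.ne.brak.ro.ˈlo.me.ne:.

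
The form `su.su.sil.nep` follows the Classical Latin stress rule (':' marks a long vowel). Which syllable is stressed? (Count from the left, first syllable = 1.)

3

Classical Latin: stress the penult if heavy (long vowel or closed), else the antepenult.
Weights: 2 su L, 3 sil H, 4 nep H.
The penult (syllable 3, sil) is heavy, so it takes stress.
Stress on syllable 3: su.su.ˈsil.nep.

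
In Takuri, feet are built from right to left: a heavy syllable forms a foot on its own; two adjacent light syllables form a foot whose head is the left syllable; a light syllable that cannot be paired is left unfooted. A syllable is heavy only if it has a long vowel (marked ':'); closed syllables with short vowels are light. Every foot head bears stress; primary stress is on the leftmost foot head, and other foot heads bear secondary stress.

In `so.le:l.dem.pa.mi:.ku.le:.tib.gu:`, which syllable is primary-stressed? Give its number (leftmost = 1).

2

Weights: 1 so L, 2 le:l H, 3 dem L, 4 pa L, 5 mi: H, 6 ku L, 7 le: H, 8 tib L, 9 gu: H.
Parse right to left (heavy = foot alone; LL = one foot; stranded L unfooted): so (ˈle:l) (ˈdem.pa) (ˈmi:) ku (ˈle:) tib (ˈgu:).
Foot heads: 2, 3, 5, 7, 9.
Primary stress on the leftmost head = syllable 2.
Primary stress: syllable 2 → so.ˈle:l.dem.pa.mi:.ku.le:.tib.gu:.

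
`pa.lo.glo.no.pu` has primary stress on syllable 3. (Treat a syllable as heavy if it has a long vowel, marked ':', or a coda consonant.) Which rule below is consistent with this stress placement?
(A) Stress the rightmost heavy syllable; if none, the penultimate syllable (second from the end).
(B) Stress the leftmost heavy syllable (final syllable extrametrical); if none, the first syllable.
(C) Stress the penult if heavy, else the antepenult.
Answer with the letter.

C

Rule A → syllable 4 (observed: 3).
Rule B → syllable 1 (observed: 3).
Rule C → syllable 3 ✓.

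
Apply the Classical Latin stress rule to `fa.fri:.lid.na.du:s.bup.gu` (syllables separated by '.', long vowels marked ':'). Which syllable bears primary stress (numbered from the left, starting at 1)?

Classical Latin: stress the penult if heavy (long vowel or closed), else the antepenult.
Weights: 5 du:s H, 6 bup H, 7 gu L.
The penult (syllable 6, bup) is heavy, so it takes stress.
Stress on syllable 6: fa.fri:.lid.na.du:s.ˈbup.gu.

6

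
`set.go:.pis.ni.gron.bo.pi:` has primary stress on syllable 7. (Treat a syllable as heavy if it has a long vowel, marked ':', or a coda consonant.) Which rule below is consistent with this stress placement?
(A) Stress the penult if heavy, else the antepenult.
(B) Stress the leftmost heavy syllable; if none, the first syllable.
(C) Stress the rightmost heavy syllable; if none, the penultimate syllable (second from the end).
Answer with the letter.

Rule A → syllable 5 (observed: 7).
Rule B → syllable 1 (observed: 7).
Rule C → syllable 7 ✓.

C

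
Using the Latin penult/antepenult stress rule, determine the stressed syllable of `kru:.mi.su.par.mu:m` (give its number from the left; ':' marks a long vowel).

Classical Latin: stress the penult if heavy (long vowel or closed), else the antepenult.
Weights: 3 su L, 4 par H, 5 mu:m H.
The penult (syllable 4, par) is heavy, so it takes stress.
Stress on syllable 4: kru:.mi.su.ˈpar.mu:m.

4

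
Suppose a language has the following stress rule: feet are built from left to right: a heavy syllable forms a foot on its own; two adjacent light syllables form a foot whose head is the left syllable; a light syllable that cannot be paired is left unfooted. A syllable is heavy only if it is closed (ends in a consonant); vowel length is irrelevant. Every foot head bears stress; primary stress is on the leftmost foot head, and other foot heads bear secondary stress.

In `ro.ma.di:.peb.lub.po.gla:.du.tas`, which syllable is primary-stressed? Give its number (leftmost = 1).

Weights: 1 ro L, 2 ma L, 3 di: L, 4 peb H, 5 lub H, 6 po L, 7 gla: L, 8 du L, 9 tas H.
Parse left to right (heavy = foot alone; LL = one foot; stranded L unfooted): (ˈro.ma) di: (ˈpeb) (ˈlub) (ˈpo.gla:) du (ˈtas).
Foot heads: 1, 4, 5, 6, 9.
Primary stress on the leftmost head = syllable 1.
Primary stress: syllable 1 → ˈro.ma.di:.peb.lub.po.gla:.du.tas.

1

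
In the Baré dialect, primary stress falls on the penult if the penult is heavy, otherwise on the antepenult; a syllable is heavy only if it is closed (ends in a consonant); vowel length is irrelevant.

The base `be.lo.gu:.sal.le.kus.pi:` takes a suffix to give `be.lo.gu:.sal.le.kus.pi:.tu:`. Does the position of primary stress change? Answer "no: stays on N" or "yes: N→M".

no: stays on 6

Base `be.lo.gu:.sal.le.kus.pi:` (7 syllables):
  Weights: 5 le L, 6 kus H, 7 pi: L.
  The penult (syllable 6, kus) is heavy, so it takes stress.
  → primary stress on syllable 6.
Suffixed `be.lo.gu:.sal.le.kus.pi:.tu:` (8 syllables):
  Weights: 6 kus H, 7 pi: L, 8 tu: L.
  The penult (syllable 7, pi:) is light, so stress falls on the antepenult (syllable 6, kus).
  → primary stress on syllable 6.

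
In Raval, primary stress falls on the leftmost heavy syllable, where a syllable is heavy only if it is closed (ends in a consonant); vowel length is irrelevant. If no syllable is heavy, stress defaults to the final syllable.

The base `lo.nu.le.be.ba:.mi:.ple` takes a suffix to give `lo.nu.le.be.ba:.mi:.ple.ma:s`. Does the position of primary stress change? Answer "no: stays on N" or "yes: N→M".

yes: 7→8

Base `lo.nu.le.be.ba:.mi:.ple` (7 syllables):
  Weights: 1 lo L, 2 nu L, 3 le L, 4 be L, 5 ba: L, 6 mi: L, 7 ple L.
  No heavy syllable in the domain; default to the final syllable = syllable 7.
  → primary stress on syllable 7.
Suffixed `lo.nu.le.be.ba:.mi:.ple.ma:s` (8 syllables):
  Weights: 1 lo L, 2 nu L, 3 le L, 4 be L, 5 ba: L, 6 mi: L, 7 ple L, 8 ma:s H.
  Heavy syllables in the domain: 8. The leftmost is syllable 8 (ma:s).
  → primary stress on syllable 8.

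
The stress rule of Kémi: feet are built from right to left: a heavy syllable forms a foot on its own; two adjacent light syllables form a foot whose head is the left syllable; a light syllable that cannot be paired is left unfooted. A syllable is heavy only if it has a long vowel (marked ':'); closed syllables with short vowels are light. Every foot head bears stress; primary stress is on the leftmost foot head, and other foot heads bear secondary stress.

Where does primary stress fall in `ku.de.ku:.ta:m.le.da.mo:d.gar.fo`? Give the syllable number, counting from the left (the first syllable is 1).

Weights: 1 ku L, 2 de L, 3 ku: H, 4 ta:m H, 5 le L, 6 da L, 7 mo:d H, 8 gar L, 9 fo L.
Parse right to left (heavy = foot alone; LL = one foot; stranded L unfooted): (ˈku.de) (ˈku:) (ˈta:m) (ˈle.da) (ˈmo:d) (ˈgar.fo).
Foot heads: 1, 3, 4, 5, 7, 8.
Primary stress on the leftmost head = syllable 1.
Primary stress: syllable 1 → ˈku.de.ku:.ta:m.le.da.mo:d.gar.fo.

1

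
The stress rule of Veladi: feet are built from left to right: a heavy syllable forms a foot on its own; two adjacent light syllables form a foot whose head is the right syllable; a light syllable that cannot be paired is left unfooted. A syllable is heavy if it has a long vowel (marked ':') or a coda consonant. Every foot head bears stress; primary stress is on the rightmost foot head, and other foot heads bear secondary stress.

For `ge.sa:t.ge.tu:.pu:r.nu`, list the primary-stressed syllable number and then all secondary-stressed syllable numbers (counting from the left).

primary 5, secondary 2, 4

Weights: 1 ge L, 2 sa:t H, 3 ge L, 4 tu: H, 5 pu:r H, 6 nu L.
Parse left to right (heavy = foot alone; LL = one foot; stranded L unfooted): ge (ˈsa:t) ge (ˈtu:) (ˈpu:r) nu.
Foot heads: 2, 4, 5.
Primary stress on the rightmost head = syllable 5.
Secondary stress on 2, 4: ge.ˌsa:t.ge.ˌtu:.ˈpu:r.nu.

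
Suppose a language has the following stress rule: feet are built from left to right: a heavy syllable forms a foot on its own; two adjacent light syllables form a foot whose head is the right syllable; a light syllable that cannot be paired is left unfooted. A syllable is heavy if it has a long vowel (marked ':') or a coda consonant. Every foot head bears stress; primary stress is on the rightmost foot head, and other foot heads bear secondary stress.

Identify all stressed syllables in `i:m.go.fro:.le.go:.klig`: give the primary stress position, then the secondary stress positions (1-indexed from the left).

Weights: 1 i:m H, 2 go L, 3 fro: H, 4 le L, 5 go: H, 6 klig H.
Parse left to right (heavy = foot alone; LL = one foot; stranded L unfooted): (ˈi:m) go (ˈfro:) le (ˈgo:) (ˈklig).
Foot heads: 1, 3, 5, 6.
Primary stress on the rightmost head = syllable 6.
Secondary stress on 1, 3, 5: ˌi:m.go.ˌfro:.le.ˌgo:.ˈklig.

primary 6, secondary 1, 3, 5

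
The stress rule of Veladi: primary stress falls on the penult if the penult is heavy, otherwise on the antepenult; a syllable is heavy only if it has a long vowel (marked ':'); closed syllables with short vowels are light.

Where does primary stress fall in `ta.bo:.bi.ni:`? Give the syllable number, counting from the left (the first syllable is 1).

Weights: 2 bo: H, 3 bi L, 4 ni: H.
The penult (syllable 3, bi) is light, so stress falls on the antepenult (syllable 2, bo:).
Primary stress: syllable 2 → ta.ˈbo:.bi.ni:.

2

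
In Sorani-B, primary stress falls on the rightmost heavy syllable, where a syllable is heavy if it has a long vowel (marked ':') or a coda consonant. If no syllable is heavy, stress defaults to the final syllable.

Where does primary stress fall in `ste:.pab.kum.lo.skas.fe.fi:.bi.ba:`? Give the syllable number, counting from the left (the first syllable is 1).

Weights: 1 ste: H, 2 pab H, 3 kum H, 4 lo L, 5 skas H, 6 fe L, 7 fi: H, 8 bi L, 9 ba: H.
Heavy syllables in the domain: 1, 2, 3, 5, 7, 9. The rightmost is syllable 9 (ba:).
Primary stress: syllable 9 → ste:.pab.kum.lo.skas.fe.fi:.bi.ˈba:.

9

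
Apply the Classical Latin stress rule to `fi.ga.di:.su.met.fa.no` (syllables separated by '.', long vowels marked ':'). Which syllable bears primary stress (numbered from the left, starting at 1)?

5

Classical Latin: stress the penult if heavy (long vowel or closed), else the antepenult.
Weights: 5 met H, 6 fa L, 7 no L.
The penult (syllable 6, fa) is light, so stress falls on the antepenult (syllable 5, met).
Stress on syllable 5: fi.ga.di:.su.ˈmet.fa.no.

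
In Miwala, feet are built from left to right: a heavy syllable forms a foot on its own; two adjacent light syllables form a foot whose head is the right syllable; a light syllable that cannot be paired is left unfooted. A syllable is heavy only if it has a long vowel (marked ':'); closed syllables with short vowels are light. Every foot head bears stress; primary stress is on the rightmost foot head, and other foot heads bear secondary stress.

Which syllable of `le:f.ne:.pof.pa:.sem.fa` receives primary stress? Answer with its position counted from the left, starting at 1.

Weights: 1 le:f H, 2 ne: H, 3 pof L, 4 pa: H, 5 sem L, 6 fa L.
Parse left to right (heavy = foot alone; LL = one foot; stranded L unfooted): (ˈle:f) (ˈne:) pof (ˈpa:) (sem.ˈfa).
Foot heads: 1, 2, 4, 6.
Primary stress on the rightmost head = syllable 6.
Primary stress: syllable 6 → le:f.ne:.pof.pa:.sem.ˈfa.

6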